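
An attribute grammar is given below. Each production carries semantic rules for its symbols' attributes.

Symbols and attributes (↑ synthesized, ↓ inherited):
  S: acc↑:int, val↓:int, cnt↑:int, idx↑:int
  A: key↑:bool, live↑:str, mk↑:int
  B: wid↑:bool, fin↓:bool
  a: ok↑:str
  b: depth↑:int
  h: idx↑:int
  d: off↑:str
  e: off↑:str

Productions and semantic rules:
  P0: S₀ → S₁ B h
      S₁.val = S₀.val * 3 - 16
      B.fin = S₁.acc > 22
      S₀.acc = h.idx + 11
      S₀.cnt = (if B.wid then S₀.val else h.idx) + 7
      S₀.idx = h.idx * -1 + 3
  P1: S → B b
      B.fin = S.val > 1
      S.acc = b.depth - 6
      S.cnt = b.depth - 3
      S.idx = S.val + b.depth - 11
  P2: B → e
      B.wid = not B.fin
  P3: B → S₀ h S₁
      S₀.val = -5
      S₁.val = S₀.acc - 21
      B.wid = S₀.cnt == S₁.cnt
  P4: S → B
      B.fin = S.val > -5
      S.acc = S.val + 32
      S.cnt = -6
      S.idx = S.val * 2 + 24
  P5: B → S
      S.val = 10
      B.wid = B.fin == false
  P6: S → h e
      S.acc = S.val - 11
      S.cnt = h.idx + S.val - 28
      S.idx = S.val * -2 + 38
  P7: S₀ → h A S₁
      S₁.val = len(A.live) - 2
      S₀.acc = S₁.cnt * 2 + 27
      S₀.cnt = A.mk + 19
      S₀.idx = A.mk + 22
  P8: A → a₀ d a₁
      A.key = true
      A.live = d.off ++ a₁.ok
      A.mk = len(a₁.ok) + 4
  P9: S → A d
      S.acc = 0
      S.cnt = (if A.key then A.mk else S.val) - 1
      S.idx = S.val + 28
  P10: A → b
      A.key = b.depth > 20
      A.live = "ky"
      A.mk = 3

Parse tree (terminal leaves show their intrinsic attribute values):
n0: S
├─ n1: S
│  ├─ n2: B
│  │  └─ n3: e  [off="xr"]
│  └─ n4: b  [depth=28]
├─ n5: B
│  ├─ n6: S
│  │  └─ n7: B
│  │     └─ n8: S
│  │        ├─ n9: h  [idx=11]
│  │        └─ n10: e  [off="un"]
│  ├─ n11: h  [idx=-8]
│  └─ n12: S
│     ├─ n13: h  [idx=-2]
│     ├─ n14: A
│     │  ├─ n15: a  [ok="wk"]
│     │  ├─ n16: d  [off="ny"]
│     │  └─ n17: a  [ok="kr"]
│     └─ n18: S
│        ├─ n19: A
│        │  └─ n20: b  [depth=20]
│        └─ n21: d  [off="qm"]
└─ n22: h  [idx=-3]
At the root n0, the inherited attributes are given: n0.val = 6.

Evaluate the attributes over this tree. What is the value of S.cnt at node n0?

1. n0.val = 6  [given at root]
2. n1.val = 2  [S₀.val * 3 - 16]
3. n2.fin = true  [S.val > 1]
4. n3.off = "xr"  [terminal]
5. n2.wid = false  [not B.fin]
6. n4.depth = 28  [terminal]
7. n1.acc = 22  [b.depth - 6]
8. n1.cnt = 25  [b.depth - 3]
9. n1.idx = 19  [S.val + b.depth - 11]
10. n5.fin = false  [S₁.acc > 22]
11. n6.val = -5  [-5]
12. n7.fin = false  [S.val > -5]
13. n8.val = 10  [10]
14. n9.idx = 11  [terminal]
15. n10.off = "un"  [terminal]
16. n8.acc = -1  [S.val - 11]
17. n8.cnt = -7  [h.idx + S.val - 28]
18. n8.idx = 18  [S.val * -2 + 38]
19. n7.wid = true  [B.fin == false]
20. n6.acc = 27  [S.val + 32]
21. n6.cnt = -6  [-6]
22. n6.idx = 14  [S.val * 2 + 24]
23. n11.idx = -8  [terminal]
24. n12.val = 6  [S₀.acc - 21]
25. n13.idx = -2  [terminal]
26. n15.ok = "wk"  [terminal]
27. n16.off = "ny"  [terminal]
28. n17.ok = "kr"  [terminal]
29. n14.key = true  [true]
30. n14.live = "nykr"  [d.off ++ a₁.ok]
31. n14.mk = 6  [len(a₁.ok) + 4]
32. n18.val = 2  [len(A.live) - 2]
33. n20.depth = 20  [terminal]
34. n19.key = false  [b.depth > 20]
35. n19.live = "ky"  ["ky"]
36. n19.mk = 3  [3]
37. n21.off = "qm"  [terminal]
38. n18.acc = 0  [0]
39. n18.cnt = 1  [(if A.key then A.mk else S.val) - 1]
40. n18.idx = 30  [S.val + 28]
41. n12.acc = 29  [S₁.cnt * 2 + 27]
42. n12.cnt = 25  [A.mk + 19]
43. n12.idx = 28  [A.mk + 22]
44. n5.wid = false  [S₀.cnt == S₁.cnt]
45. n22.idx = -3  [terminal]
46. n0.acc = 8  [h.idx + 11]
47. n0.cnt = 4  [(if B.wid then S₀.val else h.idx) + 7]
48. n0.idx = 6  [h.idx * -1 + 3]

4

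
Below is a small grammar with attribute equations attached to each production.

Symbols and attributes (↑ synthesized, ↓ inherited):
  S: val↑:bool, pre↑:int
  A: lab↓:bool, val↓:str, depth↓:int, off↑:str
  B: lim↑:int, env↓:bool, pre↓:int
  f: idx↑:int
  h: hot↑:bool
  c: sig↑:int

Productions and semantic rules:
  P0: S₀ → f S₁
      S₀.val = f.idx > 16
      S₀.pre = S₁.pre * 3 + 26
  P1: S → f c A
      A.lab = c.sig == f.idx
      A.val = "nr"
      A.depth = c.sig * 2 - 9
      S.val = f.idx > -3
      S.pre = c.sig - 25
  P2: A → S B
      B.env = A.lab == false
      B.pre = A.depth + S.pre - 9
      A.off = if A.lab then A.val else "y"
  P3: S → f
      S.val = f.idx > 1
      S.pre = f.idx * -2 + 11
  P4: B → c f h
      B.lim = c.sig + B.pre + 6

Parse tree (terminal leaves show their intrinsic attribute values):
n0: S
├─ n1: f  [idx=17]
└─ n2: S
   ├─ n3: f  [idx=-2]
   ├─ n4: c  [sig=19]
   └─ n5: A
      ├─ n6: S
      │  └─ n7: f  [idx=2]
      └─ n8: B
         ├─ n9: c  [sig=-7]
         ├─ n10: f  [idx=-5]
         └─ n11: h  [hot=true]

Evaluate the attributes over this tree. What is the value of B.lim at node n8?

26

1. n1.idx = 17  [terminal]
2. n3.idx = -2  [terminal]
3. n4.sig = 19  [terminal]
4. n5.lab = false  [c.sig == f.idx]
5. n5.val = "nr"  ["nr"]
6. n5.depth = 29  [c.sig * 2 - 9]
7. n7.idx = 2  [terminal]
8. n6.val = true  [f.idx > 1]
9. n6.pre = 7  [f.idx * -2 + 11]
10. n8.env = true  [A.lab == false]
11. n8.pre = 27  [A.depth + S.pre - 9]
12. n9.sig = -7  [terminal]
13. n10.idx = -5  [terminal]
14. n11.hot = true  [terminal]
15. n8.lim = 26  [c.sig + B.pre + 6]
16. n5.off = "y"  [if A.lab then A.val else "y"]
17. n2.val = true  [f.idx > -3]
18. n2.pre = -6  [c.sig - 25]
19. n0.val = true  [f.idx > 16]
20. n0.pre = 8  [S₁.pre * 3 + 26]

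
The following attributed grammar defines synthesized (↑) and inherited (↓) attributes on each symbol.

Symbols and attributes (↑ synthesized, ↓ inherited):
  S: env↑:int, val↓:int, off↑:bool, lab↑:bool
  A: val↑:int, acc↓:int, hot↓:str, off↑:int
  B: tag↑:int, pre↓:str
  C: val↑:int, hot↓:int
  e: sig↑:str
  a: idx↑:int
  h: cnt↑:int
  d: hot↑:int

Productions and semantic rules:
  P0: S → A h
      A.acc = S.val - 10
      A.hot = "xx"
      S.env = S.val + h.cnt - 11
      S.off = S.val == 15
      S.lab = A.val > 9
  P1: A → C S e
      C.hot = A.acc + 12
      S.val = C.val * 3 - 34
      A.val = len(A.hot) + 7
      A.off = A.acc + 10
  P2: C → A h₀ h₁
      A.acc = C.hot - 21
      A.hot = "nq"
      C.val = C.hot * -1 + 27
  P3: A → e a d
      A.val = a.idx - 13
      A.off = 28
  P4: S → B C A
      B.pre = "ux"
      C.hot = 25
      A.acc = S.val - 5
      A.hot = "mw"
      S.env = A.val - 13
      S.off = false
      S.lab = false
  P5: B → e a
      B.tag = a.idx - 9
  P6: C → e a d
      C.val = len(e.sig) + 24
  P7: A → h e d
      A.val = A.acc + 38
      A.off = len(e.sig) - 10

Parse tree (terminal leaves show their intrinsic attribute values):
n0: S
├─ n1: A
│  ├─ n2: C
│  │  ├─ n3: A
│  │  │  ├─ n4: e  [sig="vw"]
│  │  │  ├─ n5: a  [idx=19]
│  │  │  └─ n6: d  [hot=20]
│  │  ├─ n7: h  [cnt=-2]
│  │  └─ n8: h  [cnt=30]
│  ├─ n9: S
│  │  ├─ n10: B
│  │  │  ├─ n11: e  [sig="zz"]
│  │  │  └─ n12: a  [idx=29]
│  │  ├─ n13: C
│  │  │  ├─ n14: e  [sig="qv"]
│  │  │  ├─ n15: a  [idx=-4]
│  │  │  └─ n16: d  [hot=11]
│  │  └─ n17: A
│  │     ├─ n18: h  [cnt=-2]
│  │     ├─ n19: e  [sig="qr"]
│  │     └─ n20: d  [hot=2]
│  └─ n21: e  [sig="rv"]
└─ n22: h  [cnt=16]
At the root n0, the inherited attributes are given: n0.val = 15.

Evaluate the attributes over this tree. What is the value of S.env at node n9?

1. n0.val = 15  [given at root]
2. n1.acc = 5  [S.val - 10]
3. n1.hot = "xx"  ["xx"]
4. n2.hot = 17  [A.acc + 12]
5. n3.acc = -4  [C.hot - 21]
6. n3.hot = "nq"  ["nq"]
7. n4.sig = "vw"  [terminal]
8. n5.idx = 19  [terminal]
9. n6.hot = 20  [terminal]
10. n3.val = 6  [a.idx - 13]
11. n3.off = 28  [28]
12. n7.cnt = -2  [terminal]
13. n8.cnt = 30  [terminal]
14. n2.val = 10  [C.hot * -1 + 27]
15. n9.val = -4  [C.val * 3 - 34]
16. n10.pre = "ux"  ["ux"]
17. n11.sig = "zz"  [terminal]
18. n12.idx = 29  [terminal]
19. n10.tag = 20  [a.idx - 9]
20. n13.hot = 25  [25]
21. n14.sig = "qv"  [terminal]
22. n15.idx = -4  [terminal]
23. n16.hot = 11  [terminal]
24. n13.val = 26  [len(e.sig) + 24]
25. n17.acc = -9  [S.val - 5]
26. n17.hot = "mw"  ["mw"]
27. n18.cnt = -2  [terminal]
28. n19.sig = "qr"  [terminal]
29. n20.hot = 2  [terminal]
30. n17.val = 29  [A.acc + 38]
31. n17.off = -8  [len(e.sig) - 10]
32. n9.env = 16  [A.val - 13]
33. n9.off = false  [false]
34. n9.lab = false  [false]
35. n21.sig = "rv"  [terminal]
36. n1.val = 9  [len(A.hot) + 7]
37. n1.off = 15  [A.acc + 10]
38. n22.cnt = 16  [terminal]
39. n0.env = 20  [S.val + h.cnt - 11]
40. n0.off = true  [S.val == 15]
41. n0.lab = false  [A.val > 9]

16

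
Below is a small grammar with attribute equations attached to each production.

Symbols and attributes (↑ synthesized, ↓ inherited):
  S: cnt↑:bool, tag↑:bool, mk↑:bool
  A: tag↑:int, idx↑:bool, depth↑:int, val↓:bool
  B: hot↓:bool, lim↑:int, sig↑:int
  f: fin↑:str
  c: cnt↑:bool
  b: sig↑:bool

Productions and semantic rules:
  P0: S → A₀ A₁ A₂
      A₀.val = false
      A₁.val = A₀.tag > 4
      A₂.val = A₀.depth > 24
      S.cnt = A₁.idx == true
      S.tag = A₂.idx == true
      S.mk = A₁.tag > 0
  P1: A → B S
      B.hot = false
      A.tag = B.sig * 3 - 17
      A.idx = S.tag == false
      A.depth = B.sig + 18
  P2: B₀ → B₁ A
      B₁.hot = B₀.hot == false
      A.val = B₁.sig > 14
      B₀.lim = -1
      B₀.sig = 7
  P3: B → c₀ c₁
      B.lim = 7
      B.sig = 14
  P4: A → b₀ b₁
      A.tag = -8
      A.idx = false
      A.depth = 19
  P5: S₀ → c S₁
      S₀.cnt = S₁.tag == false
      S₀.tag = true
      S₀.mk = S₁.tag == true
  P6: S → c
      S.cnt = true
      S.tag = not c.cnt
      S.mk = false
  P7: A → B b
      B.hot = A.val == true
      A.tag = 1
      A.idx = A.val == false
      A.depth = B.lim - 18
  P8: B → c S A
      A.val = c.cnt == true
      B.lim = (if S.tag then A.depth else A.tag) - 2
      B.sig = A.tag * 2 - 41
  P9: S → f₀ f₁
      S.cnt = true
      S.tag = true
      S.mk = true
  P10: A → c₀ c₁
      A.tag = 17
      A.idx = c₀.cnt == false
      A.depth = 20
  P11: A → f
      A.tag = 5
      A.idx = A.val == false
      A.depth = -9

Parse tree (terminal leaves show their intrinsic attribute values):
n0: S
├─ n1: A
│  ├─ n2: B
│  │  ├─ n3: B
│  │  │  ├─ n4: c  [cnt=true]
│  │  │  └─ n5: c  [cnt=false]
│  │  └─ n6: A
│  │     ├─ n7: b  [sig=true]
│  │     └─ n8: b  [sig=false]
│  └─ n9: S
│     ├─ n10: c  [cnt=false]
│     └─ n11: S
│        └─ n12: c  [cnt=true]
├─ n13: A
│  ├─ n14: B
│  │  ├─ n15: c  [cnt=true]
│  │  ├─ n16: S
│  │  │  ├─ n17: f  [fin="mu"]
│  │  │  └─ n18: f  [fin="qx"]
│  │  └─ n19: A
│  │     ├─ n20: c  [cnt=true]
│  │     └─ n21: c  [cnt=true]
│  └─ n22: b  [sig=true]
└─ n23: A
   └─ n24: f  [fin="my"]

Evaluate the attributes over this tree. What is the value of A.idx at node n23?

1. n1.val = false  [false]
2. n2.hot = false  [false]
3. n3.hot = true  [B₀.hot == false]
4. n4.cnt = true  [terminal]
5. n5.cnt = false  [terminal]
6. n3.lim = 7  [7]
7. n3.sig = 14  [14]
8. n6.val = false  [B₁.sig > 14]
9. n7.sig = true  [terminal]
10. n8.sig = false  [terminal]
11. n6.tag = -8  [-8]
12. n6.idx = false  [false]
13. n6.depth = 19  [19]
14. n2.lim = -1  [-1]
15. n2.sig = 7  [7]
16. n10.cnt = false  [terminal]
17. n12.cnt = true  [terminal]
18. n11.cnt = true  [true]
19. n11.tag = false  [not c.cnt]
20. n11.mk = false  [false]
21. n9.cnt = true  [S₁.tag == false]
22. n9.tag = true  [true]
23. n9.mk = false  [S₁.tag == true]
24. n1.tag = 4  [B.sig * 3 - 17]
25. n1.idx = false  [S.tag == false]
26. n1.depth = 25  [B.sig + 18]
27. n13.val = false  [A₀.tag > 4]
28. n14.hot = false  [A.val == true]
29. n15.cnt = true  [terminal]
30. n17.fin = "mu"  [terminal]
31. n18.fin = "qx"  [terminal]
32. n16.cnt = true  [true]
33. n16.tag = true  [true]
34. n16.mk = true  [true]
35. n19.val = true  [c.cnt == true]
36. n20.cnt = true  [terminal]
37. n21.cnt = true  [terminal]
38. n19.tag = 17  [17]
39. n19.idx = false  [c₀.cnt == false]
40. n19.depth = 20  [20]
41. n14.lim = 18  [(if S.tag then A.depth else A.tag) - 2]
42. n14.sig = -7  [A.tag * 2 - 41]
43. n22.sig = true  [terminal]
44. n13.tag = 1  [1]
45. n13.idx = true  [A.val == false]
46. n13.depth = 0  [B.lim - 18]
47. n23.val = true  [A₀.depth > 24]
48. n24.fin = "my"  [terminal]
49. n23.tag = 5  [5]
50. n23.idx = false  [A.val == false]
51. n23.depth = -9  [-9]
52. n0.cnt = true  [A₁.idx == true]
53. n0.tag = false  [A₂.idx == true]
54. n0.mk = true  [A₁.tag > 0]

false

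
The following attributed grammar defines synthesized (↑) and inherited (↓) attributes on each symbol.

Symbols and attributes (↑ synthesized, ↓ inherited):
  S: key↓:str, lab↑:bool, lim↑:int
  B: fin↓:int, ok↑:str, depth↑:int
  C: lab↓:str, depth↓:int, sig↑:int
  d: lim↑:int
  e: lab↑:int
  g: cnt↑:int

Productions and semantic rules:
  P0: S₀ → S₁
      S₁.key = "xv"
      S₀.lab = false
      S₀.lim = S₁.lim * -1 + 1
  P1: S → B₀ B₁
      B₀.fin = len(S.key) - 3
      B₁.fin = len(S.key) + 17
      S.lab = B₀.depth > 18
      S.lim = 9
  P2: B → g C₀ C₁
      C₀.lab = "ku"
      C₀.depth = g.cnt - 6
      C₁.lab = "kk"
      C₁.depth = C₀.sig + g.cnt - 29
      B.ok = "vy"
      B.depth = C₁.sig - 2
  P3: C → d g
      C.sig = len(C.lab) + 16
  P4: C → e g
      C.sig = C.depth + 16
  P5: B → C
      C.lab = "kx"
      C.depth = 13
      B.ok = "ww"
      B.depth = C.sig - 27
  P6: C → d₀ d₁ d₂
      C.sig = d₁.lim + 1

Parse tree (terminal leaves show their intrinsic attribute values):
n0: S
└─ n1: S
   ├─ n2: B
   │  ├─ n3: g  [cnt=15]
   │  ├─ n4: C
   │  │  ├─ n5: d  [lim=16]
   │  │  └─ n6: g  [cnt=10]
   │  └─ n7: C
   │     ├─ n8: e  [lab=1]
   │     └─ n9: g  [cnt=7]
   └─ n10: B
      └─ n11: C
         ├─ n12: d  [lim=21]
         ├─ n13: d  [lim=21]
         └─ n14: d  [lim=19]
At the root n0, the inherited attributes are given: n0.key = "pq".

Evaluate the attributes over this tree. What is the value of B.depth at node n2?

18

1. n0.key = "pq"  [given at root]
2. n1.key = "xv"  ["xv"]
3. n2.fin = -1  [len(S.key) - 3]
4. n3.cnt = 15  [terminal]
5. n4.lab = "ku"  ["ku"]
6. n4.depth = 9  [g.cnt - 6]
7. n5.lim = 16  [terminal]
8. n6.cnt = 10  [terminal]
9. n4.sig = 18  [len(C.lab) + 16]
10. n7.lab = "kk"  ["kk"]
11. n7.depth = 4  [C₀.sig + g.cnt - 29]
12. n8.lab = 1  [terminal]
13. n9.cnt = 7  [terminal]
14. n7.sig = 20  [C.depth + 16]
15. n2.ok = "vy"  ["vy"]
16. n2.depth = 18  [C₁.sig - 2]
17. n10.fin = 19  [len(S.key) + 17]
18. n11.lab = "kx"  ["kx"]
19. n11.depth = 13  [13]
20. n12.lim = 21  [terminal]
21. n13.lim = 21  [terminal]
22. n14.lim = 19  [terminal]
23. n11.sig = 22  [d₁.lim + 1]
24. n10.ok = "ww"  ["ww"]
25. n10.depth = -5  [C.sig - 27]
26. n1.lab = false  [B₀.depth > 18]
27. n1.lim = 9  [9]
28. n0.lab = false  [false]
29. n0.lim = -8  [S₁.lim * -1 + 1]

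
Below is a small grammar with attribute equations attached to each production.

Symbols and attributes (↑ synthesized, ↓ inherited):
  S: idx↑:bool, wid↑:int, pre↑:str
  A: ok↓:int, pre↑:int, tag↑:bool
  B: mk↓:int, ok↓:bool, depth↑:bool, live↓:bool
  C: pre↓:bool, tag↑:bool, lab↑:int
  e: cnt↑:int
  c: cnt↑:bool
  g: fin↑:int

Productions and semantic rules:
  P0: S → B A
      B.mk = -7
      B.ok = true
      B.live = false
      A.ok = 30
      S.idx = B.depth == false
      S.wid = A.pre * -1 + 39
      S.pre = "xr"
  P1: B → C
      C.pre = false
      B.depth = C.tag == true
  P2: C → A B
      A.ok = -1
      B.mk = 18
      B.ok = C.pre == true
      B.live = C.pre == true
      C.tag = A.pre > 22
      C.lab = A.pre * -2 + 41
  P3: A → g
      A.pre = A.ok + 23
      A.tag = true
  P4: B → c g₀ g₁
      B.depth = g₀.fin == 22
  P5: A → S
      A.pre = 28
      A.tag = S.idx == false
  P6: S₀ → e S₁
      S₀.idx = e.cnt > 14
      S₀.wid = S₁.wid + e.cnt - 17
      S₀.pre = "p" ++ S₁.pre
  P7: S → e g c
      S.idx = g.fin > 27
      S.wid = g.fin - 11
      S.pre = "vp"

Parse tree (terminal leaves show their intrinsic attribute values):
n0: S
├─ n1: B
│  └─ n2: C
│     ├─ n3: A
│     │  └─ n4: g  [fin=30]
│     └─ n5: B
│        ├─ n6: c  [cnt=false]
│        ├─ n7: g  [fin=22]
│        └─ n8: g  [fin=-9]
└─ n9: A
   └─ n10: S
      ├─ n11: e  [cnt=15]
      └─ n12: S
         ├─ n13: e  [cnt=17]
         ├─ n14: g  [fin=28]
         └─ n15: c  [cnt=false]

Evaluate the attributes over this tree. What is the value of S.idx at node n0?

true

1. n1.mk = -7  [-7]
2. n1.ok = true  [true]
3. n1.live = false  [false]
4. n2.pre = false  [false]
5. n3.ok = -1  [-1]
6. n4.fin = 30  [terminal]
7. n3.pre = 22  [A.ok + 23]
8. n3.tag = true  [true]
9. n5.mk = 18  [18]
10. n5.ok = false  [C.pre == true]
11. n5.live = false  [C.pre == true]
12. n6.cnt = false  [terminal]
13. n7.fin = 22  [terminal]
14. n8.fin = -9  [terminal]
15. n5.depth = true  [g₀.fin == 22]
16. n2.tag = false  [A.pre > 22]
17. n2.lab = -3  [A.pre * -2 + 41]
18. n1.depth = false  [C.tag == true]
19. n9.ok = 30  [30]
20. n11.cnt = 15  [terminal]
21. n13.cnt = 17  [terminal]
22. n14.fin = 28  [terminal]
23. n15.cnt = false  [terminal]
24. n12.idx = true  [g.fin > 27]
25. n12.wid = 17  [g.fin - 11]
26. n12.pre = "vp"  ["vp"]
27. n10.idx = true  [e.cnt > 14]
28. n10.wid = 15  [S₁.wid + e.cnt - 17]
29. n10.pre = "pvp"  ["p" ++ S₁.pre]
30. n9.pre = 28  [28]
31. n9.tag = false  [S.idx == false]
32. n0.idx = true  [B.depth == false]
33. n0.wid = 11  [A.pre * -1 + 39]
34. n0.pre = "xr"  ["xr"]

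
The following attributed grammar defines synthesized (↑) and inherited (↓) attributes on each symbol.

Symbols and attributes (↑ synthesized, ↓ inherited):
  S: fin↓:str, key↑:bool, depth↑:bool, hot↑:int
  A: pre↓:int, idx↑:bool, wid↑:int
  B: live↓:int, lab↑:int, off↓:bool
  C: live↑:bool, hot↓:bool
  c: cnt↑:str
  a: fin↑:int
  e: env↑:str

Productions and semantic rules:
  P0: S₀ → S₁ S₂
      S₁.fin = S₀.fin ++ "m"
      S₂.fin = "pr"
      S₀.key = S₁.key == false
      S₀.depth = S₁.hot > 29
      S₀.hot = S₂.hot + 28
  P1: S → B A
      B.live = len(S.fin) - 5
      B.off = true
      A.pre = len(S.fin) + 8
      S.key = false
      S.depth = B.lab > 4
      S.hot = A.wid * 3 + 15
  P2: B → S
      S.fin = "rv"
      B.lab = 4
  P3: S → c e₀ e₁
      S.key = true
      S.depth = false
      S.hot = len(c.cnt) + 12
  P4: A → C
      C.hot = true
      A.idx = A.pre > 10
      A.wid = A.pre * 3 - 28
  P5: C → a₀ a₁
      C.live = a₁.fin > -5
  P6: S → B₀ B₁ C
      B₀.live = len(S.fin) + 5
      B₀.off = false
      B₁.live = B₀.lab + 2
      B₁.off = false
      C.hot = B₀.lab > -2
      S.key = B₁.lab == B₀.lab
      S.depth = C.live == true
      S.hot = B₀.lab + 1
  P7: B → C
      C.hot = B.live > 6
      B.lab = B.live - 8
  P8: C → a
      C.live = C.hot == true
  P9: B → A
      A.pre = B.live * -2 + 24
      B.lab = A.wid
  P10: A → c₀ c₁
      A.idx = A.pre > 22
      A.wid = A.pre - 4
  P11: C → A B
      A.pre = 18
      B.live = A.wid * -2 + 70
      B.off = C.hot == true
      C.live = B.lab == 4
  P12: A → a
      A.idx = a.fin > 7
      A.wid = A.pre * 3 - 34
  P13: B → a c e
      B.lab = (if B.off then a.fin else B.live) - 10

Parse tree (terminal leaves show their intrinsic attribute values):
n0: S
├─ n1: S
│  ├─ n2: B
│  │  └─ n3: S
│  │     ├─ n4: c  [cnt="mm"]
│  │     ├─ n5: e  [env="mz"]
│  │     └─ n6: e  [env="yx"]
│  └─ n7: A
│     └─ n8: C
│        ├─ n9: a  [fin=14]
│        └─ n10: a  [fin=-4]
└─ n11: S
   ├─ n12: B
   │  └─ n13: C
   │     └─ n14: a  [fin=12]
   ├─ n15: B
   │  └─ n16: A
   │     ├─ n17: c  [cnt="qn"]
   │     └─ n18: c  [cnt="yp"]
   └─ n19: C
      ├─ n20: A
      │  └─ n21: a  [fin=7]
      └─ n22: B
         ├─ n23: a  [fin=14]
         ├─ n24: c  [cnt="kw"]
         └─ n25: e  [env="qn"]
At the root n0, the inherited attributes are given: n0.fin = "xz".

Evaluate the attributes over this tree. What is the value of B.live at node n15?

1. n0.fin = "xz"  [given at root]
2. n1.fin = "xzm"  [S₀.fin ++ "m"]
3. n2.live = -2  [len(S.fin) - 5]
4. n2.off = true  [true]
5. n3.fin = "rv"  ["rv"]
6. n4.cnt = "mm"  [terminal]
7. n5.env = "mz"  [terminal]
8. n6.env = "yx"  [terminal]
9. n3.key = true  [true]
10. n3.depth = false  [false]
11. n3.hot = 14  [len(c.cnt) + 12]
12. n2.lab = 4  [4]
13. n7.pre = 11  [len(S.fin) + 8]
14. n8.hot = true  [true]
15. n9.fin = 14  [terminal]
16. n10.fin = -4  [terminal]
17. n8.live = true  [a₁.fin > -5]
18. n7.idx = true  [A.pre > 10]
19. n7.wid = 5  [A.pre * 3 - 28]
20. n1.key = false  [false]
21. n1.depth = false  [B.lab > 4]
22. n1.hot = 30  [A.wid * 3 + 15]
23. n11.fin = "pr"  ["pr"]
24. n12.live = 7  [len(S.fin) + 5]
25. n12.off = false  [false]
26. n13.hot = true  [B.live > 6]
27. n14.fin = 12  [terminal]
28. n13.live = true  [C.hot == true]
29. n12.lab = -1  [B.live - 8]
30. n15.live = 1  [B₀.lab + 2]
31. n15.off = false  [false]
32. n16.pre = 22  [B.live * -2 + 24]
33. n17.cnt = "qn"  [terminal]
34. n18.cnt = "yp"  [terminal]
35. n16.idx = false  [A.pre > 22]
36. n16.wid = 18  [A.pre - 4]
37. n15.lab = 18  [A.wid]
38. n19.hot = true  [B₀.lab > -2]
39. n20.pre = 18  [18]
40. n21.fin = 7  [terminal]
41. n20.idx = false  [a.fin > 7]
42. n20.wid = 20  [A.pre * 3 - 34]
43. n22.live = 30  [A.wid * -2 + 70]
44. n22.off = true  [C.hot == true]
45. n23.fin = 14  [terminal]
46. n24.cnt = "kw"  [terminal]
47. n25.env = "qn"  [terminal]
48. n22.lab = 4  [(if B.off then a.fin else B.live) - 10]
49. n19.live = true  [B.lab == 4]
50. n11.key = false  [B₁.lab == B₀.lab]
51. n11.depth = true  [C.live == true]
52. n11.hot = 0  [B₀.lab + 1]
53. n0.key = true  [S₁.key == false]
54. n0.depth = true  [S₁.hot > 29]
55. n0.hot = 28  [S₂.hot + 28]

1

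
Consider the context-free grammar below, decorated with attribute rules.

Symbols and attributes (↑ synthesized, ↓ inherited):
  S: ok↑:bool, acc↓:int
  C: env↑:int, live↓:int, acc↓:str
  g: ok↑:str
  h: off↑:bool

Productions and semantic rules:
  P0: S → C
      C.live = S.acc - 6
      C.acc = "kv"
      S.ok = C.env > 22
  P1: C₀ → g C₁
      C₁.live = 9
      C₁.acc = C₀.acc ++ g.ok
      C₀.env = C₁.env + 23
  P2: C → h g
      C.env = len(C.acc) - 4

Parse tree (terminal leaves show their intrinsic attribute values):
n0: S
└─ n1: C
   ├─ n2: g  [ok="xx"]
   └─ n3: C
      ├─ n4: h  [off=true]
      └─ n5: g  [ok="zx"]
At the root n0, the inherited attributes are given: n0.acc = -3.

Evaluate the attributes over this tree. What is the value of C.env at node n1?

1. n0.acc = -3  [given at root]
2. n1.live = -9  [S.acc - 6]
3. n1.acc = "kv"  ["kv"]
4. n2.ok = "xx"  [terminal]
5. n3.live = 9  [9]
6. n3.acc = "kvxx"  [C₀.acc ++ g.ok]
7. n4.off = true  [terminal]
8. n5.ok = "zx"  [terminal]
9. n3.env = 0  [len(C.acc) - 4]
10. n1.env = 23  [C₁.env + 23]
11. n0.ok = true  [C.env > 22]

23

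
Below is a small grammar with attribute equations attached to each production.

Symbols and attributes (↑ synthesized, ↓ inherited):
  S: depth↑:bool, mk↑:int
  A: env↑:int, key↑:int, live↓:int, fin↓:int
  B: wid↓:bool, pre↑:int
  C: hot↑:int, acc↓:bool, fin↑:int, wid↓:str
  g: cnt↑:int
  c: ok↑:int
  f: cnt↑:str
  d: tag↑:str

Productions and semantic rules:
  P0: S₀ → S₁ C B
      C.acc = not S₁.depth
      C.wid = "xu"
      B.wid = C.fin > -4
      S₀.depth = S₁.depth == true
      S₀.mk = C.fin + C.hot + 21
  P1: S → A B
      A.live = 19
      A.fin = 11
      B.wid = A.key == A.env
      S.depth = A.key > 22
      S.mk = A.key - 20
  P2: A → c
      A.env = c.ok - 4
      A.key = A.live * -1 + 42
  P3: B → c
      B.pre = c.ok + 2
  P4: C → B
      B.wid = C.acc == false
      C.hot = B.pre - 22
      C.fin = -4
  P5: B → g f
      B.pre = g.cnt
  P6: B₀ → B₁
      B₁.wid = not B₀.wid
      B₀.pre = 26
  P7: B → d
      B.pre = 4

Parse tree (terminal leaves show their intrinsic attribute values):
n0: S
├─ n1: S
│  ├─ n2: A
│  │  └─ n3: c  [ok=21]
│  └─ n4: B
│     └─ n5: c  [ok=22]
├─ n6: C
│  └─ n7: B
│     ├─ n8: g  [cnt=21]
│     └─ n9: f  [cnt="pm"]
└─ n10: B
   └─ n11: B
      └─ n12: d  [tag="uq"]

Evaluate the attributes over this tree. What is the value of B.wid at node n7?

1. n2.live = 19  [19]
2. n2.fin = 11  [11]
3. n3.ok = 21  [terminal]
4. n2.env = 17  [c.ok - 4]
5. n2.key = 23  [A.live * -1 + 42]
6. n4.wid = false  [A.key == A.env]
7. n5.ok = 22  [terminal]
8. n4.pre = 24  [c.ok + 2]
9. n1.depth = true  [A.key > 22]
10. n1.mk = 3  [A.key - 20]
11. n6.acc = false  [not S₁.depth]
12. n6.wid = "xu"  ["xu"]
13. n7.wid = true  [C.acc == false]
14. n8.cnt = 21  [terminal]
15. n9.cnt = "pm"  [terminal]
16. n7.pre = 21  [g.cnt]
17. n6.hot = -1  [B.pre - 22]
18. n6.fin = -4  [-4]
19. n10.wid = false  [C.fin > -4]
20. n11.wid = true  [not B₀.wid]
21. n12.tag = "uq"  [terminal]
22. n11.pre = 4  [4]
23. n10.pre = 26  [26]
24. n0.depth = true  [S₁.depth == true]
25. n0.mk = 16  [C.fin + C.hot + 21]

true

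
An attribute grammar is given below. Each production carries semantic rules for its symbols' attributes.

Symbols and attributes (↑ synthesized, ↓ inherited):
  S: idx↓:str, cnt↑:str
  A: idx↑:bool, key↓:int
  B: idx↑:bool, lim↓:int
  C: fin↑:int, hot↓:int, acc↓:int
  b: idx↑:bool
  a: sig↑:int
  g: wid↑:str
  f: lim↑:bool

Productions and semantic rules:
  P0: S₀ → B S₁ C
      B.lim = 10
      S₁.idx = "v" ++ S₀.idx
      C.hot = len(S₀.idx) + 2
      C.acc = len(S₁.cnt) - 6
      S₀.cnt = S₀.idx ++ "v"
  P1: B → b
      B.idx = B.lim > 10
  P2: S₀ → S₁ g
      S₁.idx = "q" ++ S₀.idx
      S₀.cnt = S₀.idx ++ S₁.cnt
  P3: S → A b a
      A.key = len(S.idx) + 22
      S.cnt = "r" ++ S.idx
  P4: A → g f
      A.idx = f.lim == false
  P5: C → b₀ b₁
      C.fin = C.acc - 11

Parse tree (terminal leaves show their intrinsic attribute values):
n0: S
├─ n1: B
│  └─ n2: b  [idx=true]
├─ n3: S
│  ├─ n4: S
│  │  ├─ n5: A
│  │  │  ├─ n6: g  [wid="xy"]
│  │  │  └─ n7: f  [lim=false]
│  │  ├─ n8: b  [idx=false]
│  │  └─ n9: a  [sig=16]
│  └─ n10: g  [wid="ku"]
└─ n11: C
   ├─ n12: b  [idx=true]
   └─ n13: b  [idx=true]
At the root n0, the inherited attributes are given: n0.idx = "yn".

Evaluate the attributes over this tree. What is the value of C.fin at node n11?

-9

1. n0.idx = "yn"  [given at root]
2. n1.lim = 10  [10]
3. n2.idx = true  [terminal]
4. n1.idx = false  [B.lim > 10]
5. n3.idx = "vyn"  ["v" ++ S₀.idx]
6. n4.idx = "qvyn"  ["q" ++ S₀.idx]
7. n5.key = 26  [len(S.idx) + 22]
8. n6.wid = "xy"  [terminal]
9. n7.lim = false  [terminal]
10. n5.idx = true  [f.lim == false]
11. n8.idx = false  [terminal]
12. n9.sig = 16  [terminal]
13. n4.cnt = "rqvyn"  ["r" ++ S.idx]
14. n10.wid = "ku"  [terminal]
15. n3.cnt = "vynrqvyn"  [S₀.idx ++ S₁.cnt]
16. n11.hot = 4  [len(S₀.idx) + 2]
17. n11.acc = 2  [len(S₁.cnt) - 6]
18. n12.idx = true  [terminal]
19. n13.idx = true  [terminal]
20. n11.fin = -9  [C.acc - 11]
21. n0.cnt = "ynv"  [S₀.idx ++ "v"]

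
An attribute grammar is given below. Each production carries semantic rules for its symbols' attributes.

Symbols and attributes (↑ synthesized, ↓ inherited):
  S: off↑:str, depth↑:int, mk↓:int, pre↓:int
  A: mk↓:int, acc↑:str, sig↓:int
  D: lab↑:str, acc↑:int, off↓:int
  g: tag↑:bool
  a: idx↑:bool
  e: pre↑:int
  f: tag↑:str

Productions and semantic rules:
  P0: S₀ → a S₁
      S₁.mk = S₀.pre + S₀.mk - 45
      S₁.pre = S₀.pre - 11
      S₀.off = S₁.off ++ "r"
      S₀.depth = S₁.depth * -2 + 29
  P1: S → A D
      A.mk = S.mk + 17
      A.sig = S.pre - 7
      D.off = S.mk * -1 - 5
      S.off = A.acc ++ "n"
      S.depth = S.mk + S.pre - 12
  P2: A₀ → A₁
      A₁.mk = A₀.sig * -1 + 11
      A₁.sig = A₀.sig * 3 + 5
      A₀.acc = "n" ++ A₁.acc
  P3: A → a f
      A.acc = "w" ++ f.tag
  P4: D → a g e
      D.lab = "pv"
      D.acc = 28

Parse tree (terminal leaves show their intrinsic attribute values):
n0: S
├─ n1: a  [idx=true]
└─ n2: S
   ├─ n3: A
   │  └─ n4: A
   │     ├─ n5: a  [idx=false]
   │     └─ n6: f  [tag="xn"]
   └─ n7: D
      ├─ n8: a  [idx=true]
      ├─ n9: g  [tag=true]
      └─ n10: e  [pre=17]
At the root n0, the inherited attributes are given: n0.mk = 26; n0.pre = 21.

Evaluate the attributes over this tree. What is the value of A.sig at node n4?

1. n0.mk = 26  [given at root]
2. n0.pre = 21  [given at root]
3. n1.idx = true  [terminal]
4. n2.mk = 2  [S₀.pre + S₀.mk - 45]
5. n2.pre = 10  [S₀.pre - 11]
6. n3.mk = 19  [S.mk + 17]
7. n3.sig = 3  [S.pre - 7]
8. n4.mk = 8  [A₀.sig * -1 + 11]
9. n4.sig = 14  [A₀.sig * 3 + 5]
10. n5.idx = false  [terminal]
11. n6.tag = "xn"  [terminal]
12. n4.acc = "wxn"  ["w" ++ f.tag]
13. n3.acc = "nwxn"  ["n" ++ A₁.acc]
14. n7.off = -7  [S.mk * -1 - 5]
15. n8.idx = true  [terminal]
16. n9.tag = true  [terminal]
17. n10.pre = 17  [terminal]
18. n7.lab = "pv"  ["pv"]
19. n7.acc = 28  [28]
20. n2.off = "nwxnn"  [A.acc ++ "n"]
21. n2.depth = 0  [S.mk + S.pre - 12]
22. n0.off = "nwxnnr"  [S₁.off ++ "r"]
23. n0.depth = 29  [S₁.depth * -2 + 29]

14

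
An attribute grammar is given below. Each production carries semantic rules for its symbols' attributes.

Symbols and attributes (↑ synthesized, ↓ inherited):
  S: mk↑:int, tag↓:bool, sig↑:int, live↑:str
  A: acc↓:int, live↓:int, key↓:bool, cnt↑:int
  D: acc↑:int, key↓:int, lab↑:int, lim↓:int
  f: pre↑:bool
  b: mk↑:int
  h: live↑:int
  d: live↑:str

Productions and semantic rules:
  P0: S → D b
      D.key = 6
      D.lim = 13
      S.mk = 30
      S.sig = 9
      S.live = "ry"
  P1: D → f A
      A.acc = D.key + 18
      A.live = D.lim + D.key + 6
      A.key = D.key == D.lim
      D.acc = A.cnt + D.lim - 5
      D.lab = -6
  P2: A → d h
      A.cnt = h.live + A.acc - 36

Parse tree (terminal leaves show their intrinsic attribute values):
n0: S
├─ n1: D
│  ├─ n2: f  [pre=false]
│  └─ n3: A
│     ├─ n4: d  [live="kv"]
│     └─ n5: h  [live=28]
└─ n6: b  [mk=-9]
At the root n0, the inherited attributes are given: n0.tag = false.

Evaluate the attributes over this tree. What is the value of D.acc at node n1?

24

1. n0.tag = false  [given at root]
2. n1.key = 6  [6]
3. n1.lim = 13  [13]
4. n2.pre = false  [terminal]
5. n3.acc = 24  [D.key + 18]
6. n3.live = 25  [D.lim + D.key + 6]
7. n3.key = false  [D.key == D.lim]
8. n4.live = "kv"  [terminal]
9. n5.live = 28  [terminal]
10. n3.cnt = 16  [h.live + A.acc - 36]
11. n1.acc = 24  [A.cnt + D.lim - 5]
12. n1.lab = -6  [-6]
13. n6.mk = -9  [terminal]
14. n0.mk = 30  [30]
15. n0.sig = 9  [9]
16. n0.live = "ry"  ["ry"]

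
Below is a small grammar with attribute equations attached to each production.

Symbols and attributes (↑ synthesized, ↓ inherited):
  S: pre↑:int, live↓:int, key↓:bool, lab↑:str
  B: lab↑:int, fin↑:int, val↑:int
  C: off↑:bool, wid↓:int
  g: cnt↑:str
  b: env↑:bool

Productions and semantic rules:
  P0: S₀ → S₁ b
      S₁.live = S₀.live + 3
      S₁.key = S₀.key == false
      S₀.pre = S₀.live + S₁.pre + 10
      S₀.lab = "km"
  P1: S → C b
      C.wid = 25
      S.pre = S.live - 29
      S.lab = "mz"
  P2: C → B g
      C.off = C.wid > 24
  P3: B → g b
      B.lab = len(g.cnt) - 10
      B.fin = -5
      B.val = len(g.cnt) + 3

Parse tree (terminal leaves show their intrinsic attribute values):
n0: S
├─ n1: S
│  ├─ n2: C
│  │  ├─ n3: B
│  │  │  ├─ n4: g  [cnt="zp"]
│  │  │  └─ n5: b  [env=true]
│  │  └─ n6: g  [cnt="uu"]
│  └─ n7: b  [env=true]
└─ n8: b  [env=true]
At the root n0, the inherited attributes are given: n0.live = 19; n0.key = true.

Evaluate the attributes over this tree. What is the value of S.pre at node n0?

22

1. n0.live = 19  [given at root]
2. n0.key = true  [given at root]
3. n1.live = 22  [S₀.live + 3]
4. n1.key = false  [S₀.key == false]
5. n2.wid = 25  [25]
6. n4.cnt = "zp"  [terminal]
7. n5.env = true  [terminal]
8. n3.lab = -8  [len(g.cnt) - 10]
9. n3.fin = -5  [-5]
10. n3.val = 5  [len(g.cnt) + 3]
11. n6.cnt = "uu"  [terminal]
12. n2.off = true  [C.wid > 24]
13. n7.env = true  [terminal]
14. n1.pre = -7  [S.live - 29]
15. n1.lab = "mz"  ["mz"]
16. n8.env = true  [terminal]
17. n0.pre = 22  [S₀.live + S₁.pre + 10]
18. n0.lab = "km"  ["km"]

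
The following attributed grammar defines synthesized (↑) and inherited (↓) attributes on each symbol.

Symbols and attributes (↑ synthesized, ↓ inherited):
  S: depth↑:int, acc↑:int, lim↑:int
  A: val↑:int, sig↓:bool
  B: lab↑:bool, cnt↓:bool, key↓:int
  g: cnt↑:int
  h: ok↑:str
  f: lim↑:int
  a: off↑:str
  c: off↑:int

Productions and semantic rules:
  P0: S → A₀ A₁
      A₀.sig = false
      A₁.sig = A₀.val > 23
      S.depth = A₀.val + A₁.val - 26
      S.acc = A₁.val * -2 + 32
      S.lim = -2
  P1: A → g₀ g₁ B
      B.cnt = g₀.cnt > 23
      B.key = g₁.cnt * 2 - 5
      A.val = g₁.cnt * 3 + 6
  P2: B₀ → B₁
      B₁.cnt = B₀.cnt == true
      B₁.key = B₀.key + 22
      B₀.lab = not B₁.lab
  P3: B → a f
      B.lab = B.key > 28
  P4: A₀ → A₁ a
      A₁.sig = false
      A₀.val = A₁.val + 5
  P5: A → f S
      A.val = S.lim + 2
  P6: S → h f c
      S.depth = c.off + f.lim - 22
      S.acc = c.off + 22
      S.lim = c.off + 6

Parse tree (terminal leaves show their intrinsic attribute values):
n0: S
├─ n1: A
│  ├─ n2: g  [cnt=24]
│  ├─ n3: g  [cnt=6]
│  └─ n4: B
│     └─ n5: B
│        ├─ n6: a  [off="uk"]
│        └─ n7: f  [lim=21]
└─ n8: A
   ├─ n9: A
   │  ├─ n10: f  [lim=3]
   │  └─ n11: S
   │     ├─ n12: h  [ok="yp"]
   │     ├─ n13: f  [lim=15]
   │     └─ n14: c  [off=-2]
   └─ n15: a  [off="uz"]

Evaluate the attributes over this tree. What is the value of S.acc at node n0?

10

1. n1.sig = false  [false]
2. n2.cnt = 24  [terminal]
3. n3.cnt = 6  [terminal]
4. n4.cnt = true  [g₀.cnt > 23]
5. n4.key = 7  [g₁.cnt * 2 - 5]
6. n5.cnt = true  [B₀.cnt == true]
7. n5.key = 29  [B₀.key + 22]
8. n6.off = "uk"  [terminal]
9. n7.lim = 21  [terminal]
10. n5.lab = true  [B.key > 28]
11. n4.lab = false  [not B₁.lab]
12. n1.val = 24  [g₁.cnt * 3 + 6]
13. n8.sig = true  [A₀.val > 23]
14. n9.sig = false  [false]
15. n10.lim = 3  [terminal]
16. n12.ok = "yp"  [terminal]
17. n13.lim = 15  [terminal]
18. n14.off = -2  [terminal]
19. n11.depth = -9  [c.off + f.lim - 22]
20. n11.acc = 20  [c.off + 22]
21. n11.lim = 4  [c.off + 6]
22. n9.val = 6  [S.lim + 2]
23. n15.off = "uz"  [terminal]
24. n8.val = 11  [A₁.val + 5]
25. n0.depth = 9  [A₀.val + A₁.val - 26]
26. n0.acc = 10  [A₁.val * -2 + 32]
27. n0.lim = -2  [-2]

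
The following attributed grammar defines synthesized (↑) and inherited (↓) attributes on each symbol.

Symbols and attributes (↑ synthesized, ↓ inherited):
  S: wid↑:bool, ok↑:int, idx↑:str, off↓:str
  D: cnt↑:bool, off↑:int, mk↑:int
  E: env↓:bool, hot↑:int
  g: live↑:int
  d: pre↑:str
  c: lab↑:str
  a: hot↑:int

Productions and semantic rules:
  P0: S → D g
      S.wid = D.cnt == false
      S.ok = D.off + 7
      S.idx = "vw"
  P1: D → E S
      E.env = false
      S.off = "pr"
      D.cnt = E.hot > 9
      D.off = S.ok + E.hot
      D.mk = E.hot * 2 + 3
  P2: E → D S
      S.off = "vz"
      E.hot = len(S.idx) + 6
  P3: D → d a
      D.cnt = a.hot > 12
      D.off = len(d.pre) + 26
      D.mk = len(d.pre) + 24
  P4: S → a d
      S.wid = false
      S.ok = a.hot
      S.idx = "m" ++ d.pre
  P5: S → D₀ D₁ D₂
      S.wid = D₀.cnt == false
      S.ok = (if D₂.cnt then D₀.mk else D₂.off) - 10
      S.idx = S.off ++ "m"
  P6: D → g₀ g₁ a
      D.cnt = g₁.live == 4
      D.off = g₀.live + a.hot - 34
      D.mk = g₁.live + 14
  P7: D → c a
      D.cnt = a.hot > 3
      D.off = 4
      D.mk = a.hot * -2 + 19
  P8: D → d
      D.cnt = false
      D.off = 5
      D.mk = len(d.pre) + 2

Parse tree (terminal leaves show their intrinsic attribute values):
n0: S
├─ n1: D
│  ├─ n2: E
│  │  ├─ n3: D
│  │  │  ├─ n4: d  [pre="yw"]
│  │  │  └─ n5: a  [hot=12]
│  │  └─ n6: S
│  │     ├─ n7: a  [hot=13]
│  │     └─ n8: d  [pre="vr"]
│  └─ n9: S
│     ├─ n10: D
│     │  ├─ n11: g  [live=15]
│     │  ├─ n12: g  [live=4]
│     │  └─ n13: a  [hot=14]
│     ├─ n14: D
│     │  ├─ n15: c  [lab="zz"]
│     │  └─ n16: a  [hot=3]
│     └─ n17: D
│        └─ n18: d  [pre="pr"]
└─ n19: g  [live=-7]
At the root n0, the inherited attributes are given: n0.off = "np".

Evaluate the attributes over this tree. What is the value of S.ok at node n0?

11

1. n0.off = "np"  [given at root]
2. n2.env = false  [false]
3. n4.pre = "yw"  [terminal]
4. n5.hot = 12  [terminal]
5. n3.cnt = false  [a.hot > 12]
6. n3.off = 28  [len(d.pre) + 26]
7. n3.mk = 26  [len(d.pre) + 24]
8. n6.off = "vz"  ["vz"]
9. n7.hot = 13  [terminal]
10. n8.pre = "vr"  [terminal]
11. n6.wid = false  [false]
12. n6.ok = 13  [a.hot]
13. n6.idx = "mvr"  ["m" ++ d.pre]
14. n2.hot = 9  [len(S.idx) + 6]
15. n9.off = "pr"  ["pr"]
16. n11.live = 15  [terminal]
17. n12.live = 4  [terminal]
18. n13.hot = 14  [terminal]
19. n10.cnt = true  [g₁.live == 4]
20. n10.off = -5  [g₀.live + a.hot - 34]
21. n10.mk = 18  [g₁.live + 14]
22. n15.lab = "zz"  [terminal]
23. n16.hot = 3  [terminal]
24. n14.cnt = false  [a.hot > 3]
25. n14.off = 4  [4]
26. n14.mk = 13  [a.hot * -2 + 19]
27. n18.pre = "pr"  [terminal]
28. n17.cnt = false  [false]
29. n17.off = 5  [5]
30. n17.mk = 4  [len(d.pre) + 2]
31. n9.wid = false  [D₀.cnt == false]
32. n9.ok = -5  [(if D₂.cnt then D₀.mk else D₂.off) - 10]
33. n9.idx = "prm"  [S.off ++ "m"]
34. n1.cnt = false  [E.hot > 9]
35. n1.off = 4  [S.ok + E.hot]
36. n1.mk = 21  [E.hot * 2 + 3]
37. n19.live = -7  [terminal]
38. n0.wid = true  [D.cnt == false]
39. n0.ok = 11  [D.off + 7]
40. n0.idx = "vw"  ["vw"]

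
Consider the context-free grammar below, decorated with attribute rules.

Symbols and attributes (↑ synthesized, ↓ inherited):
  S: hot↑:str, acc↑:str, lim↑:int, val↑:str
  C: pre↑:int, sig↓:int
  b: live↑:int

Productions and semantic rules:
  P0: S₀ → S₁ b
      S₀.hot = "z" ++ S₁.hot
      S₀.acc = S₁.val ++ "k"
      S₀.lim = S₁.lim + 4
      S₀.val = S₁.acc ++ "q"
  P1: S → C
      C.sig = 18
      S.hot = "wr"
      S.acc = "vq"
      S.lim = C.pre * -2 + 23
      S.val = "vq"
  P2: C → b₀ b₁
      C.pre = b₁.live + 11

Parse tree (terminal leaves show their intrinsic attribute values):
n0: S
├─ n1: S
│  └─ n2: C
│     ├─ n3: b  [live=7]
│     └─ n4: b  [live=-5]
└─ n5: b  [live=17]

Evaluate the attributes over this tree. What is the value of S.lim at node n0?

1. n2.sig = 18  [18]
2. n3.live = 7  [terminal]
3. n4.live = -5  [terminal]
4. n2.pre = 6  [b₁.live + 11]
5. n1.hot = "wr"  ["wr"]
6. n1.acc = "vq"  ["vq"]
7. n1.lim = 11  [C.pre * -2 + 23]
8. n1.val = "vq"  ["vq"]
9. n5.live = 17  [terminal]
10. n0.hot = "zwr"  ["z" ++ S₁.hot]
11. n0.acc = "vqk"  [S₁.val ++ "k"]
12. n0.lim = 15  [S₁.lim + 4]
13. n0.val = "vqq"  [S₁.acc ++ "q"]

15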